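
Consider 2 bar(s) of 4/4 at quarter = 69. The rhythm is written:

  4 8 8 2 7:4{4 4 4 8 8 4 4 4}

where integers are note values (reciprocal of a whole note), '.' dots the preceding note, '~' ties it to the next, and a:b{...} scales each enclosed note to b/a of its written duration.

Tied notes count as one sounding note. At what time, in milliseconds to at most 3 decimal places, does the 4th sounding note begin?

note 4 onset = 2b = 1739.13ms

1. 0.0ms @ 0 + 869.565ms (1)
2. 869.565ms @ 1 + 434.783ms (1/2)
3. 1304.348ms @ 3/2 + 434.783ms (1/2)
4. 1739.13ms @ 2 + 1739.13ms (2)
5. 3478.261ms @ 4 + 496.894ms (4/7)
6. 3975.155ms @ 32/7 + 496.894ms (4/7)
7. 4472.05ms @ 36/7 + 496.894ms (4/7)
8. 4968.944ms @ 40/7 + 248.447ms (2/7)
9. 5217.391ms @ 6 + 248.447ms (2/7)
10. 5465.839ms @ 44/7 + 496.894ms (4/7)
11. 5962.733ms @ 48/7 + 496.894ms (4/7)
12. 6459.627ms @ 52/7 + 496.894ms (4/7)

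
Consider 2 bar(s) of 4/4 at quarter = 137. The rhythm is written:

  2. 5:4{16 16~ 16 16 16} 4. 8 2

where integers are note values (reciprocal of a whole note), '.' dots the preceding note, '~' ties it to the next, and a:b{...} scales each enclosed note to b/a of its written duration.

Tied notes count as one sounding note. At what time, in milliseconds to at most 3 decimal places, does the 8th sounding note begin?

note 8 onset = 6b = 2627.737ms

1. 0.0ms @ 0 + 1313.869ms (3)
2. 1313.869ms @ 3 + 87.591ms (1/5)
3. 1401.46ms @ 16/5 + 175.182ms (2/5)
4. 1576.642ms @ 18/5 + 87.591ms (1/5)
5. 1664.234ms @ 19/5 + 87.591ms (1/5)
6. 1751.825ms @ 4 + 656.934ms (3/2)
7. 2408.759ms @ 11/2 + 218.978ms (1/2)
8. 2627.737ms @ 6 + 875.912ms (2)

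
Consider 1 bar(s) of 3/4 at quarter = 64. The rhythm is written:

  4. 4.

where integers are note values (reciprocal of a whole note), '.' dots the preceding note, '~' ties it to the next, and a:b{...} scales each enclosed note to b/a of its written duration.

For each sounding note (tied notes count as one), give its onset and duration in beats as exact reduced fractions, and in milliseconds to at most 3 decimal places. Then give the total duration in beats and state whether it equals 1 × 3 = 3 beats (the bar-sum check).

1) 0.0ms=0b +1406.25ms=3/2b
2) 1406.25ms=3/2b +1406.25ms=3/2b
Σ=3b of 3 (64bpm 3/4) — PASS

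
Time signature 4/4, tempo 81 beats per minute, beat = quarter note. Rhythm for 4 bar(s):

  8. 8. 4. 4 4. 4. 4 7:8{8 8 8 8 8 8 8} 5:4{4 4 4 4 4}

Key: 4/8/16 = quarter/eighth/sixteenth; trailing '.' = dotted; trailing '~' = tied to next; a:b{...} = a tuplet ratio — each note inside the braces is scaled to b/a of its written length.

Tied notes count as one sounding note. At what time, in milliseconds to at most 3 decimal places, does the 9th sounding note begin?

1. 0.0ms @ 0 + 555.556ms (3/4)
2. 555.556ms @ 3/4 + 555.556ms (3/4)
3. 1111.111ms @ 3/2 + 1111.111ms (3/2)
4. 2222.222ms @ 3 + 740.741ms (1)
5. 2962.963ms @ 4 + 1111.111ms (3/2)
6. 4074.074ms @ 11/2 + 1111.111ms (3/2)
7. 5185.185ms @ 7 + 740.741ms (1)
8. 5925.926ms @ 8 + 423.28ms (4/7)
9. 6349.206ms @ 60/7 + 423.28ms (4/7)
10. 6772.487ms @ 64/7 + 423.28ms (4/7)
11. 7195.767ms @ 68/7 + 423.28ms (4/7)
12. 7619.048ms @ 72/7 + 423.28ms (4/7)
13. 8042.328ms @ 76/7 + 423.28ms (4/7)
14. 8465.608ms @ 80/7 + 423.28ms (4/7)
15. 8888.889ms @ 12 + 592.593ms (4/5)
16. 9481.481ms @ 64/5 + 592.593ms (4/5)
17. 10074.074ms @ 68/5 + 592.593ms (4/5)
18. 10666.667ms @ 72/5 + 592.593ms (4/5)
19. 11259.259ms @ 76/5 + 592.593ms (4/5)

note 9 onset = 60/7b = 6349.206ms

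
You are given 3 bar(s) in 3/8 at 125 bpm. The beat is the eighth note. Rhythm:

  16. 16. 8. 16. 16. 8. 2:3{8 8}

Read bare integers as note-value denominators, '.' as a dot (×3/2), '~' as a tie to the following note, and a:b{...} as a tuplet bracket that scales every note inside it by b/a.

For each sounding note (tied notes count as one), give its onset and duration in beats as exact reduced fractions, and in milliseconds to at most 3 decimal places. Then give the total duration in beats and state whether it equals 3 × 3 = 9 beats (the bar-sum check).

1) 0.0ms=0b +360.0ms=3/4b
2) 360.0ms=3/4b +360.0ms=3/4b
3) 720.0ms=3/2b +720.0ms=3/2b
4) 1440.0ms=3b +360.0ms=3/4b
5) 1800.0ms=15/4b +360.0ms=3/4b
6) 2160.0ms=9/2b +720.0ms=3/2b
7) 2880.0ms=6b +720.0ms=3/2b
8) 3600.0ms=15/2b +720.0ms=3/2b
Σ=9b of 9 (125bpm 3/8) — PASS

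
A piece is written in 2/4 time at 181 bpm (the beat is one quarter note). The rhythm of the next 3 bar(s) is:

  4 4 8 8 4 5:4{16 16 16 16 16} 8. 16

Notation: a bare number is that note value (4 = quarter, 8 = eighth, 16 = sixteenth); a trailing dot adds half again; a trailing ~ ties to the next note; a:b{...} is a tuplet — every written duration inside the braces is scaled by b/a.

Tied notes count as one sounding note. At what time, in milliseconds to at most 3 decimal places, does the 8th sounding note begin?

note 8 onset = 22/5b = 1458.564ms

1. 0.0ms @ 0 + 331.492ms (1)
2. 331.492ms @ 1 + 331.492ms (1)
3. 662.983ms @ 2 + 165.746ms (1/2)
4. 828.729ms @ 5/2 + 165.746ms (1/2)
5. 994.475ms @ 3 + 331.492ms (1)
6. 1325.967ms @ 4 + 66.298ms (1/5)
7. 1392.265ms @ 21/5 + 66.298ms (1/5)
8. 1458.564ms @ 22/5 + 66.298ms (1/5)
9. 1524.862ms @ 23/5 + 66.298ms (1/5)
10. 1591.16ms @ 24/5 + 66.298ms (1/5)
11. 1657.459ms @ 5 + 248.619ms (3/4)
12. 1906.077ms @ 23/4 + 82.873ms (1/4)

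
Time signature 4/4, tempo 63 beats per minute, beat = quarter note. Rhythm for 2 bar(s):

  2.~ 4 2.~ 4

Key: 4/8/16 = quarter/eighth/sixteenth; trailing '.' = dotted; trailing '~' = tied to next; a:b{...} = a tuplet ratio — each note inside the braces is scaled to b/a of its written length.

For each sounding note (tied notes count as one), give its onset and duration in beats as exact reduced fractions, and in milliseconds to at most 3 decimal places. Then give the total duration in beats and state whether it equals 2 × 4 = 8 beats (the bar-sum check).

1) 0.0ms=0b +3809.524ms=4b
2) 3809.524ms=4b +3809.524ms=4b
Σ=8b of 8 (63bpm 4/4) — PASS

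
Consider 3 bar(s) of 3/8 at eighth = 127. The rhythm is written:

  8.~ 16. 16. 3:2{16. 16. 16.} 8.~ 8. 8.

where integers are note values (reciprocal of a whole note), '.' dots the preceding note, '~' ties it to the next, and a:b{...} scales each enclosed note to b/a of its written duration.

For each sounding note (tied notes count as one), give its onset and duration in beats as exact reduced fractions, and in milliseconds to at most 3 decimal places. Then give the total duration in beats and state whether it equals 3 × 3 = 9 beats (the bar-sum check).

1) 0.0ms=0b +1062.992ms=9/4b
2) 1062.992ms=9/4b +354.331ms=3/4b
3) 1417.323ms=3b +236.22ms=1/2b
4) 1653.543ms=7/2b +236.22ms=1/2b
5) 1889.764ms=4b +236.22ms=1/2b
6) 2125.984ms=9/2b +1417.323ms=3b
7) 3543.307ms=15/2b +708.661ms=3/2b
Σ=9b of 9 (127bpm 3/8) — PASS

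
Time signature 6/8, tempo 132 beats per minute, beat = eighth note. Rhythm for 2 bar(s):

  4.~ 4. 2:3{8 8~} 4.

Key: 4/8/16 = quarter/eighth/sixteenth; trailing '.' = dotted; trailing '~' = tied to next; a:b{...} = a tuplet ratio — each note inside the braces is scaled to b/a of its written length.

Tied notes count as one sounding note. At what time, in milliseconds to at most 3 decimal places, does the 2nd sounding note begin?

note 2 onset = 6b = 2727.273ms

1. 0.0ms @ 0 + 2727.273ms (6)
2. 2727.273ms @ 6 + 681.818ms (3/2)
3. 3409.091ms @ 15/2 + 2045.455ms (9/2)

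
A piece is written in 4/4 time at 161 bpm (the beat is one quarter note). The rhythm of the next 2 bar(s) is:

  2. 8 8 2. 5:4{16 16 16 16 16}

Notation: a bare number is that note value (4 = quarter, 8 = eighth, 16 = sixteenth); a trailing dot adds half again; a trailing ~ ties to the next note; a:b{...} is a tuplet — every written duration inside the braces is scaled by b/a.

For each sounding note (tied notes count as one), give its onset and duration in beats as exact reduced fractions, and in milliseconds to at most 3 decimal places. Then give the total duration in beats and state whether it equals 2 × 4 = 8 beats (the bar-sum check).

1) 0.0ms=0b +1118.012ms=3b
2) 1118.012ms=3b +186.335ms=1/2b
3) 1304.348ms=7/2b +186.335ms=1/2b
4) 1490.683ms=4b +1118.012ms=3b
5) 2608.696ms=7b +74.534ms=1/5b
6) 2683.23ms=36/5b +74.534ms=1/5b
7) 2757.764ms=37/5b +74.534ms=1/5b
8) 2832.298ms=38/5b +74.534ms=1/5b
9) 2906.832ms=39/5b +74.534ms=1/5b
Σ=8b of 8 (161bpm 4/4) — PASS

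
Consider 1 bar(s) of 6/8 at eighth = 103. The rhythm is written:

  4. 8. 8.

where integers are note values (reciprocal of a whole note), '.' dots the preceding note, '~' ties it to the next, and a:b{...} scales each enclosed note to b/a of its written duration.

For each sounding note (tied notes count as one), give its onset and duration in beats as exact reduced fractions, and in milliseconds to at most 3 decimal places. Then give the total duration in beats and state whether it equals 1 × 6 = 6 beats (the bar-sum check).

1) 0.0ms=0b +1747.573ms=3b
2) 1747.573ms=3b +873.786ms=3/2b
3) 2621.359ms=9/2b +873.786ms=3/2b
Σ=6b of 6 (103bpm 6/8) — PASS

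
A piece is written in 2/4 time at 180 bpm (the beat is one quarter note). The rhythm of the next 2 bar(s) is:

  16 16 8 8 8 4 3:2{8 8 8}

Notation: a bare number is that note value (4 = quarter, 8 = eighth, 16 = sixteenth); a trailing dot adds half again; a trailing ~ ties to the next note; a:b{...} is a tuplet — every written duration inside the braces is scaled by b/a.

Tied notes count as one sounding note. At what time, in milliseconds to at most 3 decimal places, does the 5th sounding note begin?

note 5 onset = 3/2b = 500.0ms

1. 0.0ms @ 0 + 83.333ms (1/4)
2. 83.333ms @ 1/4 + 83.333ms (1/4)
3. 166.667ms @ 1/2 + 166.667ms (1/2)
4. 333.333ms @ 1 + 166.667ms (1/2)
5. 500.0ms @ 3/2 + 166.667ms (1/2)
6. 666.667ms @ 2 + 333.333ms (1)
7. 1000.0ms @ 3 + 111.111ms (1/3)
8. 1111.111ms @ 10/3 + 111.111ms (1/3)
9. 1222.222ms @ 11/3 + 111.111ms (1/3)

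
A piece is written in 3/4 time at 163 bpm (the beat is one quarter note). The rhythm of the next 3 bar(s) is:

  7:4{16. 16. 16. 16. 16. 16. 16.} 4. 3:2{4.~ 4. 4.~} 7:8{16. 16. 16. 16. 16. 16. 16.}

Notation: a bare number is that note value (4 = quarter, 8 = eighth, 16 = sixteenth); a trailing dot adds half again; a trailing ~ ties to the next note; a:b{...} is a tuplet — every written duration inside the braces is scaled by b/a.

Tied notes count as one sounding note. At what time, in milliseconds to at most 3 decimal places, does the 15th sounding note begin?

1. 0.0ms @ 0 + 78.878ms (3/14)
2. 78.878ms @ 3/14 + 78.878ms (3/14)
3. 157.756ms @ 3/7 + 78.878ms (3/14)
4. 236.635ms @ 9/14 + 78.878ms (3/14)
5. 315.513ms @ 6/7 + 78.878ms (3/14)
6. 394.391ms @ 15/14 + 78.878ms (3/14)
7. 473.269ms @ 9/7 + 78.878ms (3/14)
8. 552.147ms @ 3/2 + 552.147ms (3/2)
9. 1104.294ms @ 3 + 736.196ms (2)
10. 1840.491ms @ 5 + 525.855ms (10/7)
11. 2366.345ms @ 45/7 + 157.756ms (3/7)
12. 2524.102ms @ 48/7 + 157.756ms (3/7)
13. 2681.858ms @ 51/7 + 157.756ms (3/7)
14. 2839.614ms @ 54/7 + 157.756ms (3/7)
15. 2997.371ms @ 57/7 + 157.756ms (3/7)
16. 3155.127ms @ 60/7 + 157.756ms (3/7)

note 15 onset = 57/7b = 2997.371ms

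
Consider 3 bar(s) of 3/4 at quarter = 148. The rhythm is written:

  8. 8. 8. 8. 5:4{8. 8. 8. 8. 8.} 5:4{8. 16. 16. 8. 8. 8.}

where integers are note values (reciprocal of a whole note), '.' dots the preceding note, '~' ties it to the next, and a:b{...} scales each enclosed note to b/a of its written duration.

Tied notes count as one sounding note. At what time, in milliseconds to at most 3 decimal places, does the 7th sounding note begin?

1. 0.0ms @ 0 + 304.054ms (3/4)
2. 304.054ms @ 3/4 + 304.054ms (3/4)
3. 608.108ms @ 3/2 + 304.054ms (3/4)
4. 912.162ms @ 9/4 + 304.054ms (3/4)
5. 1216.216ms @ 3 + 243.243ms (3/5)
6. 1459.459ms @ 18/5 + 243.243ms (3/5)
7. 1702.703ms @ 21/5 + 243.243ms (3/5)
8. 1945.946ms @ 24/5 + 243.243ms (3/5)
9. 2189.189ms @ 27/5 + 243.243ms (3/5)
10. 2432.432ms @ 6 + 243.243ms (3/5)
11. 2675.676ms @ 33/5 + 121.622ms (3/10)
12. 2797.297ms @ 69/10 + 121.622ms (3/10)
13. 2918.919ms @ 36/5 + 243.243ms (3/5)
14. 3162.162ms @ 39/5 + 243.243ms (3/5)
15. 3405.405ms @ 42/5 + 243.243ms (3/5)

note 7 onset = 21/5b = 1702.703ms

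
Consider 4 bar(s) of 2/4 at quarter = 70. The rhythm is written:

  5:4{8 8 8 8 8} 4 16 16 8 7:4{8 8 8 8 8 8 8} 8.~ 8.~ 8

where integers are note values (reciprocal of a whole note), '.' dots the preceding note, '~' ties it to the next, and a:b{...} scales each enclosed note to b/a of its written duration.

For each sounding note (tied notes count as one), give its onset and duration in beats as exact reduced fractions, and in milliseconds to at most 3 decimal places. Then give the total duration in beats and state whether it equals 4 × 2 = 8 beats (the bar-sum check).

1) 0.0ms=0b +342.857ms=2/5b
2) 342.857ms=2/5b +342.857ms=2/5b
3) 685.714ms=4/5b +342.857ms=2/5b
4) 1028.571ms=6/5b +342.857ms=2/5b
5) 1371.429ms=8/5b +342.857ms=2/5b
6) 1714.286ms=2b +857.143ms=1b
7) 2571.429ms=3b +214.286ms=1/4b
8) 2785.714ms=13/4b +214.286ms=1/4b
9) 3000.0ms=7/2b +428.571ms=1/2b
10) 3428.571ms=4b +244.898ms=2/7b
11) 3673.469ms=30/7b +244.898ms=2/7b
12) 3918.367ms=32/7b +244.898ms=2/7b
13) 4163.265ms=34/7b +244.898ms=2/7b
14) 4408.163ms=36/7b +244.898ms=2/7b
15) 4653.061ms=38/7b +244.898ms=2/7b
16) 4897.959ms=40/7b +244.898ms=2/7b
17) 5142.857ms=6b +1714.286ms=2b
Σ=8b of 8 (70bpm 2/4) — PASS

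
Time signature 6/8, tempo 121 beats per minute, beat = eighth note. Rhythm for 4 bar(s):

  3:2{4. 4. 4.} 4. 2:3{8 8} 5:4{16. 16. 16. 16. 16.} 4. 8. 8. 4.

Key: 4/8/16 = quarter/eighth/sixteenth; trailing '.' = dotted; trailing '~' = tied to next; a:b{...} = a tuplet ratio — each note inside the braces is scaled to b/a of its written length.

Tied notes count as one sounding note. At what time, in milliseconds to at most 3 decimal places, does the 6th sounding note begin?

note 6 onset = 21/2b = 5206.612ms

1. 0.0ms @ 0 + 991.736ms (2)
2. 991.736ms @ 2 + 991.736ms (2)
3. 1983.471ms @ 4 + 991.736ms (2)
4. 2975.207ms @ 6 + 1487.603ms (3)
5. 4462.81ms @ 9 + 743.802ms (3/2)
6. 5206.612ms @ 21/2 + 743.802ms (3/2)
7. 5950.413ms @ 12 + 297.521ms (3/5)
8. 6247.934ms @ 63/5 + 297.521ms (3/5)
9. 6545.455ms @ 66/5 + 297.521ms (3/5)
10. 6842.975ms @ 69/5 + 297.521ms (3/5)
11. 7140.496ms @ 72/5 + 297.521ms (3/5)
12. 7438.017ms @ 15 + 1487.603ms (3)
13. 8925.62ms @ 18 + 743.802ms (3/2)
14. 9669.421ms @ 39/2 + 743.802ms (3/2)
15. 10413.223ms @ 21 + 1487.603ms (3)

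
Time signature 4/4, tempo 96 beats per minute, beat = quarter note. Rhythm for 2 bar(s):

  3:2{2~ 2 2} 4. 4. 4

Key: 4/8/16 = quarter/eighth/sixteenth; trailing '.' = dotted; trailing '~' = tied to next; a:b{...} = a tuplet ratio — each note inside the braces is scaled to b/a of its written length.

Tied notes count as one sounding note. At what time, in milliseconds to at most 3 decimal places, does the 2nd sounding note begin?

1. 0.0ms @ 0 + 1666.667ms (8/3)
2. 1666.667ms @ 8/3 + 833.333ms (4/3)
3. 2500.0ms @ 4 + 937.5ms (3/2)
4. 3437.5ms @ 11/2 + 937.5ms (3/2)
5. 4375.0ms @ 7 + 625.0ms (1)

note 2 onset = 8/3b = 1666.667ms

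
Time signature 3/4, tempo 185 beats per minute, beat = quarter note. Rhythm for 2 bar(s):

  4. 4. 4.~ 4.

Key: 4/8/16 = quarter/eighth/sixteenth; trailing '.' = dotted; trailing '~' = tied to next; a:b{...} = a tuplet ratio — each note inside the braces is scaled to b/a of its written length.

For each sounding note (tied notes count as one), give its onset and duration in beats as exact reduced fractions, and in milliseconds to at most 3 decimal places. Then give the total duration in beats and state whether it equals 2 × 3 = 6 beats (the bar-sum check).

1) 0.0ms=0b +486.486ms=3/2b
2) 486.486ms=3/2b +486.486ms=3/2b
3) 972.973ms=3b +972.973ms=3b
Σ=6b of 6 (185bpm 3/4) — PASS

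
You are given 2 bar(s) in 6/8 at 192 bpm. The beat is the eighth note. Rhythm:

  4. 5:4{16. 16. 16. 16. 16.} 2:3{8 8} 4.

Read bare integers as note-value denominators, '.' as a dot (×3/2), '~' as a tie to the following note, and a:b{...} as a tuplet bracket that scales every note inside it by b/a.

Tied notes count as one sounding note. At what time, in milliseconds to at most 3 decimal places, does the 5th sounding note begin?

note 5 onset = 24/5b = 1500.0ms

1. 0.0ms @ 0 + 937.5ms (3)
2. 937.5ms @ 3 + 187.5ms (3/5)
3. 1125.0ms @ 18/5 + 187.5ms (3/5)
4. 1312.5ms @ 21/5 + 187.5ms (3/5)
5. 1500.0ms @ 24/5 + 187.5ms (3/5)
6. 1687.5ms @ 27/5 + 187.5ms (3/5)
7. 1875.0ms @ 6 + 468.75ms (3/2)
8. 2343.75ms @ 15/2 + 468.75ms (3/2)
9. 2812.5ms @ 9 + 937.5ms (3)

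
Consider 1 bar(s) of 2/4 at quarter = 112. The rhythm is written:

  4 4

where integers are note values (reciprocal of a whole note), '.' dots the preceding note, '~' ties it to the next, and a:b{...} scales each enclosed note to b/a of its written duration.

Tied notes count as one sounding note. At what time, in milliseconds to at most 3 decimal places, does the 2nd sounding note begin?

note 2 onset = 1b = 535.714ms

1. 0.0ms @ 0 + 535.714ms (1)
2. 535.714ms @ 1 + 535.714ms (1)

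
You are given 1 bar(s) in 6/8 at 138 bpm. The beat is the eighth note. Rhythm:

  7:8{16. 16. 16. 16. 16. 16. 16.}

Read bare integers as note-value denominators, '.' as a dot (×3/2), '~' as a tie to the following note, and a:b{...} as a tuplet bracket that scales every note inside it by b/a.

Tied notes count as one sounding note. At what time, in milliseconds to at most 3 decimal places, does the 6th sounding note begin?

note 6 onset = 30/7b = 1863.354ms

1. 0.0ms @ 0 + 372.671ms (6/7)
2. 372.671ms @ 6/7 + 372.671ms (6/7)
3. 745.342ms @ 12/7 + 372.671ms (6/7)
4. 1118.012ms @ 18/7 + 372.671ms (6/7)
5. 1490.683ms @ 24/7 + 372.671ms (6/7)
6. 1863.354ms @ 30/7 + 372.671ms (6/7)
7. 2236.025ms @ 36/7 + 372.671ms (6/7)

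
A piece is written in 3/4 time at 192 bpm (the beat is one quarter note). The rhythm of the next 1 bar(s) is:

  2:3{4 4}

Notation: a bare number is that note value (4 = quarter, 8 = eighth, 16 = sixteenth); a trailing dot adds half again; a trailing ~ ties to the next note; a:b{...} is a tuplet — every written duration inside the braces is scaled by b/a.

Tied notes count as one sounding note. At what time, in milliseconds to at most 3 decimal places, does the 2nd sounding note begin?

note 2 onset = 3/2b = 468.75ms

1. 0.0ms @ 0 + 468.75ms (3/2)
2. 468.75ms @ 3/2 + 468.75ms (3/2)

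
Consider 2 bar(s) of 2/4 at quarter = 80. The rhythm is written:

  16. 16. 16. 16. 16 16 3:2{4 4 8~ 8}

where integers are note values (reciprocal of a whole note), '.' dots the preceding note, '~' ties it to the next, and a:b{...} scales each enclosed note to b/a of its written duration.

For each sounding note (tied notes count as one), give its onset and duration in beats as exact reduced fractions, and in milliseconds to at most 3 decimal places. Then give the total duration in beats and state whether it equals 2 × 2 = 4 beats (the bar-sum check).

1) 0.0ms=0b +281.25ms=3/8b
2) 281.25ms=3/8b +281.25ms=3/8b
3) 562.5ms=3/4b +281.25ms=3/8b
4) 843.75ms=9/8b +281.25ms=3/8b
5) 1125.0ms=3/2b +187.5ms=1/4b
6) 1312.5ms=7/4b +187.5ms=1/4b
7) 1500.0ms=2b +500.0ms=2/3b
8) 2000.0ms=8/3b +500.0ms=2/3b
9) 2500.0ms=10/3b +500.0ms=2/3b
Σ=4b of 4 (80bpm 2/4) — PASS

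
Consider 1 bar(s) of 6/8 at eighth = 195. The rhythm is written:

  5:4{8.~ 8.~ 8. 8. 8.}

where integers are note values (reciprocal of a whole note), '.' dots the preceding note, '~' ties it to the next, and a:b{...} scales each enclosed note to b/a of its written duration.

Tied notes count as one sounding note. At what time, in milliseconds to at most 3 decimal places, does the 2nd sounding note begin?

note 2 onset = 18/5b = 1107.692ms

1. 0.0ms @ 0 + 1107.692ms (18/5)
2. 1107.692ms @ 18/5 + 369.231ms (6/5)
3. 1476.923ms @ 24/5 + 369.231ms (6/5)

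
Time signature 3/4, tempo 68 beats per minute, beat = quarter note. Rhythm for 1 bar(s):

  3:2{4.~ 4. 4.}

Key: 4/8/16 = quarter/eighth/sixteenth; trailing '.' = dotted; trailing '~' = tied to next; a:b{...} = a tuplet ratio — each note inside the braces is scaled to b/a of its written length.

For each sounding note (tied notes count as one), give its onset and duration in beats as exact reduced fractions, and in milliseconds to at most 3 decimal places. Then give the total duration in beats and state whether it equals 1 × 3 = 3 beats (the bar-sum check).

1) 0.0ms=0b +1764.706ms=2b
2) 1764.706ms=2b +882.353ms=1b
Σ=3b of 3 (68bpm 3/4) — PASS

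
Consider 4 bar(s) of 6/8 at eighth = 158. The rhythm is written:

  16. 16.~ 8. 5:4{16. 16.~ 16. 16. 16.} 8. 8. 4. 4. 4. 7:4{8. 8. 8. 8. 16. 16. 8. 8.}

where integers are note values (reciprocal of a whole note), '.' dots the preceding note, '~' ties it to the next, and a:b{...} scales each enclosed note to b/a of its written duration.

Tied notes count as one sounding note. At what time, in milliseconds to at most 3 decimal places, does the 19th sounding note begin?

note 19 onset = 162/7b = 8788.427ms

1. 0.0ms @ 0 + 284.81ms (3/4)
2. 284.81ms @ 3/4 + 854.43ms (9/4)
3. 1139.241ms @ 3 + 227.848ms (3/5)
4. 1367.089ms @ 18/5 + 455.696ms (6/5)
5. 1822.785ms @ 24/5 + 227.848ms (3/5)
6. 2050.633ms @ 27/5 + 227.848ms (3/5)
7. 2278.481ms @ 6 + 569.62ms (3/2)
8. 2848.101ms @ 15/2 + 569.62ms (3/2)
9. 3417.722ms @ 9 + 1139.241ms (3)
10. 4556.962ms @ 12 + 1139.241ms (3)
11. 5696.203ms @ 15 + 1139.241ms (3)
12. 6835.443ms @ 18 + 325.497ms (6/7)
13. 7160.94ms @ 132/7 + 325.497ms (6/7)
14. 7486.438ms @ 138/7 + 325.497ms (6/7)
15. 7811.935ms @ 144/7 + 325.497ms (6/7)
16. 8137.432ms @ 150/7 + 162.749ms (3/7)
17. 8300.181ms @ 153/7 + 162.749ms (3/7)
18. 8462.929ms @ 156/7 + 325.497ms (6/7)
19. 8788.427ms @ 162/7 + 325.497ms (6/7)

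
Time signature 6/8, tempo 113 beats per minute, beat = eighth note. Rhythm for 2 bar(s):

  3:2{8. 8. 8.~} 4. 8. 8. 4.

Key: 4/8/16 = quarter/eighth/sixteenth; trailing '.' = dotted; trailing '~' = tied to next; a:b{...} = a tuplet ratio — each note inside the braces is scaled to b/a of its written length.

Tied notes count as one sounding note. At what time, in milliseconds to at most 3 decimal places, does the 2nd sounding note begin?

1. 0.0ms @ 0 + 530.973ms (1)
2. 530.973ms @ 1 + 530.973ms (1)
3. 1061.947ms @ 2 + 2123.894ms (4)
4. 3185.841ms @ 6 + 796.46ms (3/2)
5. 3982.301ms @ 15/2 + 796.46ms (3/2)
6. 4778.761ms @ 9 + 1592.92ms (3)

note 2 onset = 1b = 530.973ms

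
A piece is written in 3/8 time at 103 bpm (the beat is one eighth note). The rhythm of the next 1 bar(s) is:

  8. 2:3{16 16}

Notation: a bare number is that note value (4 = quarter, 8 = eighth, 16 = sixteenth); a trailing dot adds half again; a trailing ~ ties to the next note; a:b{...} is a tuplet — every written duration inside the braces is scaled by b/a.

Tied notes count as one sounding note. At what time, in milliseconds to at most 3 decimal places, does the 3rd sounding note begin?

1. 0.0ms @ 0 + 873.786ms (3/2)
2. 873.786ms @ 3/2 + 436.893ms (3/4)
3. 1310.68ms @ 9/4 + 436.893ms (3/4)

note 3 onset = 9/4b = 1310.68ms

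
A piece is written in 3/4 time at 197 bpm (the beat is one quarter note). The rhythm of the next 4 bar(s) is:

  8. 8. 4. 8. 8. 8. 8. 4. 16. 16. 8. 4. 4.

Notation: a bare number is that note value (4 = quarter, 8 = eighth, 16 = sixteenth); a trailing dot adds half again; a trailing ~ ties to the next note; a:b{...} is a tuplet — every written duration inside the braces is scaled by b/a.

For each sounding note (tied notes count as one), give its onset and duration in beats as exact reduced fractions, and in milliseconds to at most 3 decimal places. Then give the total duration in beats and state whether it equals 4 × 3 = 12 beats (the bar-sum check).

1) 0.0ms=0b +228.426ms=3/4b
2) 228.426ms=3/4b +228.426ms=3/4b
3) 456.853ms=3/2b +456.853ms=3/2b
4) 913.706ms=3b +228.426ms=3/4b
5) 1142.132ms=15/4b +228.426ms=3/4b
6) 1370.558ms=9/2b +228.426ms=3/4b
7) 1598.985ms=21/4b +228.426ms=3/4b
8) 1827.411ms=6b +456.853ms=3/2b
9) 2284.264ms=15/2b +114.213ms=3/8b
10) 2398.477ms=63/8b +114.213ms=3/8b
11) 2512.69ms=33/4b +228.426ms=3/4b
12) 2741.117ms=9b +456.853ms=3/2b
13) 3197.97ms=21/2b +456.853ms=3/2b
Σ=12b of 12 (197bpm 3/4) — PASS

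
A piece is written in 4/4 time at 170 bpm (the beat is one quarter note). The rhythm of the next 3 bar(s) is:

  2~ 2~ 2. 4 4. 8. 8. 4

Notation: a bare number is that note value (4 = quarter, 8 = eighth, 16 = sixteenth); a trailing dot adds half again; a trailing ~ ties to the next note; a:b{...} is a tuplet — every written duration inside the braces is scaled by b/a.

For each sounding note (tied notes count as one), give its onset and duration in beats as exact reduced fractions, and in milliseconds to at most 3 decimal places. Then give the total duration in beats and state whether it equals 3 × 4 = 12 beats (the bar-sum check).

1) 0.0ms=0b +2470.588ms=7b
2) 2470.588ms=7b +352.941ms=1b
3) 2823.529ms=8b +529.412ms=3/2b
4) 3352.941ms=19/2b +264.706ms=3/4b
5) 3617.647ms=41/4b +264.706ms=3/4b
6) 3882.353ms=11b +352.941ms=1b
Σ=12b of 12 (170bpm 4/4) — PASS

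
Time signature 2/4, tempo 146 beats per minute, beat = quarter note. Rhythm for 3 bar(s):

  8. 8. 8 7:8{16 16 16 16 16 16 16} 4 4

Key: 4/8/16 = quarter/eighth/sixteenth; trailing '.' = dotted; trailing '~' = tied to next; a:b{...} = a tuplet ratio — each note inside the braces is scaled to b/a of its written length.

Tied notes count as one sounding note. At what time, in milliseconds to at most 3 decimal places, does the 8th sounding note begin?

1. 0.0ms @ 0 + 308.219ms (3/4)
2. 308.219ms @ 3/4 + 308.219ms (3/4)
3. 616.438ms @ 3/2 + 205.479ms (1/2)
4. 821.918ms @ 2 + 117.417ms (2/7)
5. 939.335ms @ 16/7 + 117.417ms (2/7)
6. 1056.751ms @ 18/7 + 117.417ms (2/7)
7. 1174.168ms @ 20/7 + 117.417ms (2/7)
8. 1291.585ms @ 22/7 + 117.417ms (2/7)
9. 1409.002ms @ 24/7 + 117.417ms (2/7)
10. 1526.419ms @ 26/7 + 117.417ms (2/7)
11. 1643.836ms @ 4 + 410.959ms (1)
12. 2054.795ms @ 5 + 410.959ms (1)

note 8 onset = 22/7b = 1291.585ms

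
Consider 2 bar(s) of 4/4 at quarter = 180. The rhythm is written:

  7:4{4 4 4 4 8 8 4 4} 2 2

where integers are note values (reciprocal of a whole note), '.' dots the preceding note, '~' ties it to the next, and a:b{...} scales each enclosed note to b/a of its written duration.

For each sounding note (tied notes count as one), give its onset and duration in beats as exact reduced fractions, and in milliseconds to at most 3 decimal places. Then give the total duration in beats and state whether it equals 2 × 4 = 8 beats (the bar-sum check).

1) 0.0ms=0b +190.476ms=4/7b
2) 190.476ms=4/7b +190.476ms=4/7b
3) 380.952ms=8/7b +190.476ms=4/7b
4) 571.429ms=12/7b +190.476ms=4/7b
5) 761.905ms=16/7b +95.238ms=2/7b
6) 857.143ms=18/7b +95.238ms=2/7b
7) 952.381ms=20/7b +190.476ms=4/7b
8) 1142.857ms=24/7b +190.476ms=4/7b
9) 1333.333ms=4b +666.667ms=2b
10) 2000.0ms=6b +666.667ms=2b
Σ=8b of 8 (180bpm 4/4) — PASS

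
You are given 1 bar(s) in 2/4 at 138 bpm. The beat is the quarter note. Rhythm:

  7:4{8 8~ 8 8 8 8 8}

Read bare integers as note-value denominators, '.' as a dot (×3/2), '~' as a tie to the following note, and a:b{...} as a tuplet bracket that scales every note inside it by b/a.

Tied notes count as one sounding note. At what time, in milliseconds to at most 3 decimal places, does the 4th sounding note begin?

note 4 onset = 8/7b = 496.894ms

1. 0.0ms @ 0 + 124.224ms (2/7)
2. 124.224ms @ 2/7 + 248.447ms (4/7)
3. 372.671ms @ 6/7 + 124.224ms (2/7)
4. 496.894ms @ 8/7 + 124.224ms (2/7)
5. 621.118ms @ 10/7 + 124.224ms (2/7)
6. 745.342ms @ 12/7 + 124.224ms (2/7)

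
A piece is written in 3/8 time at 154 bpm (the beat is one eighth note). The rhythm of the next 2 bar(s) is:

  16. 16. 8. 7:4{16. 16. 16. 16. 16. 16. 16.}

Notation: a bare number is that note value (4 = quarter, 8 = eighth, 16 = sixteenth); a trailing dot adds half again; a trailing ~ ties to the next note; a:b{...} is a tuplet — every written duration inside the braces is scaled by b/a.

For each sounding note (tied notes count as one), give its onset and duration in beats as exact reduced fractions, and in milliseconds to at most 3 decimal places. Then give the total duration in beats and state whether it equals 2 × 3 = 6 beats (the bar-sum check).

1) 0.0ms=0b +292.208ms=3/4b
2) 292.208ms=3/4b +292.208ms=3/4b
3) 584.416ms=3/2b +584.416ms=3/2b
4) 1168.831ms=3b +166.976ms=3/7b
5) 1335.807ms=24/7b +166.976ms=3/7b
6) 1502.783ms=27/7b +166.976ms=3/7b
7) 1669.759ms=30/7b +166.976ms=3/7b
8) 1836.735ms=33/7b +166.976ms=3/7b
9) 2003.711ms=36/7b +166.976ms=3/7b
10) 2170.686ms=39/7b +166.976ms=3/7b
Σ=6b of 6 (154bpm 3/8) — PASS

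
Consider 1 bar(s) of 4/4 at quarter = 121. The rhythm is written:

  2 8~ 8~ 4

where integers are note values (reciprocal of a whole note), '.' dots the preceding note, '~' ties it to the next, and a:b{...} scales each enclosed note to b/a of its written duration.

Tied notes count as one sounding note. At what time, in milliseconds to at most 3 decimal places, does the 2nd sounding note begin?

1. 0.0ms @ 0 + 991.736ms (2)
2. 991.736ms @ 2 + 991.736ms (2)

note 2 onset = 2b = 991.736ms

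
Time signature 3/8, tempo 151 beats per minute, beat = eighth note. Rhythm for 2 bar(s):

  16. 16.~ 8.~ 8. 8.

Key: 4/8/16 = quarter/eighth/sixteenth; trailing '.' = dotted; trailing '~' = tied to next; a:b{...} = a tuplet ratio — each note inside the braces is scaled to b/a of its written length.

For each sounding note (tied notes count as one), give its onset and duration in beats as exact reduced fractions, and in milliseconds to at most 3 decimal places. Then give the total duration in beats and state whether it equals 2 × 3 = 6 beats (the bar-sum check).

1) 0.0ms=0b +298.013ms=3/4b
2) 298.013ms=3/4b +1490.066ms=15/4b
3) 1788.079ms=9/2b +596.026ms=3/2b
Σ=6b of 6 (151bpm 3/8) — PASS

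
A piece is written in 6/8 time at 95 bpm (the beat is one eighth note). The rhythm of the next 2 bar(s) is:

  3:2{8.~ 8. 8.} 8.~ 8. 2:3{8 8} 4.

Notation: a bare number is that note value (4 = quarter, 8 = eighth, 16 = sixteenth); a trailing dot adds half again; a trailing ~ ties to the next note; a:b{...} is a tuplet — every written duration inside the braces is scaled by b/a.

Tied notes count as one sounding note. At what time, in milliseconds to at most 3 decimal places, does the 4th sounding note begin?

1. 0.0ms @ 0 + 1263.158ms (2)
2. 1263.158ms @ 2 + 631.579ms (1)
3. 1894.737ms @ 3 + 1894.737ms (3)
4. 3789.474ms @ 6 + 947.368ms (3/2)
5. 4736.842ms @ 15/2 + 947.368ms (3/2)
6. 5684.211ms @ 9 + 1894.737ms (3)

note 4 onset = 6b = 3789.474ms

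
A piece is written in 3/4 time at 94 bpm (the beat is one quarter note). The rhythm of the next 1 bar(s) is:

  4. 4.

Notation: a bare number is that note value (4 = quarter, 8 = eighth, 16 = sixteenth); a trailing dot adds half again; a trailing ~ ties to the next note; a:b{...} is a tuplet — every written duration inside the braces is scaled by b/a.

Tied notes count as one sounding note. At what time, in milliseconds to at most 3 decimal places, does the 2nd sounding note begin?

note 2 onset = 3/2b = 957.447ms

1. 0.0ms @ 0 + 957.447ms (3/2)
2. 957.447ms @ 3/2 + 957.447ms (3/2)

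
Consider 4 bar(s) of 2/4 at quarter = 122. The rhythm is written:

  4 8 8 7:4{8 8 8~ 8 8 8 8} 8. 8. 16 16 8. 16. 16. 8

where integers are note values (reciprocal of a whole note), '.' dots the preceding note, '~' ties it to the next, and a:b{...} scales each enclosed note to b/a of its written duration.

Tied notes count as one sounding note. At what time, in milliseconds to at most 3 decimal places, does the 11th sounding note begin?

note 11 onset = 19/4b = 2336.066ms

1. 0.0ms @ 0 + 491.803ms (1)
2. 491.803ms @ 1 + 245.902ms (1/2)
3. 737.705ms @ 3/2 + 245.902ms (1/2)
4. 983.607ms @ 2 + 140.515ms (2/7)
5. 1124.122ms @ 16/7 + 140.515ms (2/7)
6. 1264.637ms @ 18/7 + 281.03ms (4/7)
7. 1545.667ms @ 22/7 + 140.515ms (2/7)
8. 1686.183ms @ 24/7 + 140.515ms (2/7)
9. 1826.698ms @ 26/7 + 140.515ms (2/7)
10. 1967.213ms @ 4 + 368.852ms (3/4)
11. 2336.066ms @ 19/4 + 368.852ms (3/4)
12. 2704.918ms @ 11/2 + 122.951ms (1/4)
13. 2827.869ms @ 23/4 + 122.951ms (1/4)
14. 2950.82ms @ 6 + 368.852ms (3/4)
15. 3319.672ms @ 27/4 + 184.426ms (3/8)
16. 3504.098ms @ 57/8 + 184.426ms (3/8)
17. 3688.525ms @ 15/2 + 245.902ms (1/2)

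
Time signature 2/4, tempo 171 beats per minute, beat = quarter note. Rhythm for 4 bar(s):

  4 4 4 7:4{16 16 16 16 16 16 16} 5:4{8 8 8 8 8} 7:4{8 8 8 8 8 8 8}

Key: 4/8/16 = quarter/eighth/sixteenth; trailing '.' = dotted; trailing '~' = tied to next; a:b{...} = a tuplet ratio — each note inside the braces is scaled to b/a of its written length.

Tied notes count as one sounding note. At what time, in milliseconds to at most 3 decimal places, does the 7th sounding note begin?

1. 0.0ms @ 0 + 350.877ms (1)
2. 350.877ms @ 1 + 350.877ms (1)
3. 701.754ms @ 2 + 350.877ms (1)
4. 1052.632ms @ 3 + 50.125ms (1/7)
5. 1102.757ms @ 22/7 + 50.125ms (1/7)
6. 1152.882ms @ 23/7 + 50.125ms (1/7)
7. 1203.008ms @ 24/7 + 50.125ms (1/7)
8. 1253.133ms @ 25/7 + 50.125ms (1/7)
9. 1303.258ms @ 26/7 + 50.125ms (1/7)
10. 1353.383ms @ 27/7 + 50.125ms (1/7)
11. 1403.509ms @ 4 + 140.351ms (2/5)
12. 1543.86ms @ 22/5 + 140.351ms (2/5)
13. 1684.211ms @ 24/5 + 140.351ms (2/5)
14. 1824.561ms @ 26/5 + 140.351ms (2/5)
15. 1964.912ms @ 28/5 + 140.351ms (2/5)
16. 2105.263ms @ 6 + 100.251ms (2/7)
17. 2205.514ms @ 44/7 + 100.251ms (2/7)
18. 2305.764ms @ 46/7 + 100.251ms (2/7)
19. 2406.015ms @ 48/7 + 100.251ms (2/7)
20. 2506.266ms @ 50/7 + 100.251ms (2/7)
21. 2606.516ms @ 52/7 + 100.251ms (2/7)
22. 2706.767ms @ 54/7 + 100.251ms (2/7)

note 7 onset = 24/7b = 1203.008ms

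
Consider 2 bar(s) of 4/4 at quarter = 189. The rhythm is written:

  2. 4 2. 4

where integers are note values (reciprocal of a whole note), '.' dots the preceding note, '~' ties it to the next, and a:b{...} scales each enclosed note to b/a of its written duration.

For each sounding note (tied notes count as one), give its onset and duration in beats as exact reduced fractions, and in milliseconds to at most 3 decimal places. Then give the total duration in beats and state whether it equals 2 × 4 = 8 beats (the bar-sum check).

1) 0.0ms=0b +952.381ms=3b
2) 952.381ms=3b +317.46ms=1b
3) 1269.841ms=4b +952.381ms=3b
4) 2222.222ms=7b +317.46ms=1b
Σ=8b of 8 (189bpm 4/4) — PASS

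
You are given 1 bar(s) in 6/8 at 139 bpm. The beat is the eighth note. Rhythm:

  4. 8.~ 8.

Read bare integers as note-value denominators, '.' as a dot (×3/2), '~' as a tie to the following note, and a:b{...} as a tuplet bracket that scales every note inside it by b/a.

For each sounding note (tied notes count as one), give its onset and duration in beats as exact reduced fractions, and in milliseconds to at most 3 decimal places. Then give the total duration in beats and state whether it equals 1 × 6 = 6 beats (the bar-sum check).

1) 0.0ms=0b +1294.964ms=3b
2) 1294.964ms=3b +1294.964ms=3b
Σ=6b of 6 (139bpm 6/8) — PASS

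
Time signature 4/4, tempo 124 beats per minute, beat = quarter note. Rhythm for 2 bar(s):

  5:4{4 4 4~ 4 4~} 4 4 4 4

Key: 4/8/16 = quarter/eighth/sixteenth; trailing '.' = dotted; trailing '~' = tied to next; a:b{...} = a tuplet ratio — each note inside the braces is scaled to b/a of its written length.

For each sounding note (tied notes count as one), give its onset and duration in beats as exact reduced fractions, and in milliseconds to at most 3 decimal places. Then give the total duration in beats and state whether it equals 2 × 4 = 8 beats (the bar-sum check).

1) 0.0ms=0b +387.097ms=4/5b
2) 387.097ms=4/5b +387.097ms=4/5b
3) 774.194ms=8/5b +774.194ms=8/5b
4) 1548.387ms=16/5b +870.968ms=9/5b
5) 2419.355ms=5b +483.871ms=1b
6) 2903.226ms=6b +483.871ms=1b
7) 3387.097ms=7b +483.871ms=1b
Σ=8b of 8 (124bpm 4/4) — PASS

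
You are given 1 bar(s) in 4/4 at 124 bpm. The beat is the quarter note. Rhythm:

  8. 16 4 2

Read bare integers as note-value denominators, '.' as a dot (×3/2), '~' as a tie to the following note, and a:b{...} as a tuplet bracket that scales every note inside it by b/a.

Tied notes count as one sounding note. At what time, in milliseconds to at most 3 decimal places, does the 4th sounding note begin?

1. 0.0ms @ 0 + 362.903ms (3/4)
2. 362.903ms @ 3/4 + 120.968ms (1/4)
3. 483.871ms @ 1 + 483.871ms (1)
4. 967.742ms @ 2 + 967.742ms (2)

note 4 onset = 2b = 967.742ms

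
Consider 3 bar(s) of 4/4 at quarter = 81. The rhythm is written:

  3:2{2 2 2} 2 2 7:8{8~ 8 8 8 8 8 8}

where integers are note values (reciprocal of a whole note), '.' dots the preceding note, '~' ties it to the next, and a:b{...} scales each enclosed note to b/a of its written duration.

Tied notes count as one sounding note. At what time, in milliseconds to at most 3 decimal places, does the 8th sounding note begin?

1. 0.0ms @ 0 + 987.654ms (4/3)
2. 987.654ms @ 4/3 + 987.654ms (4/3)
3. 1975.309ms @ 8/3 + 987.654ms (4/3)
4. 2962.963ms @ 4 + 1481.481ms (2)
5. 4444.444ms @ 6 + 1481.481ms (2)
6. 5925.926ms @ 8 + 846.561ms (8/7)
7. 6772.487ms @ 64/7 + 423.28ms (4/7)
8. 7195.767ms @ 68/7 + 423.28ms (4/7)
9. 7619.048ms @ 72/7 + 423.28ms (4/7)
10. 8042.328ms @ 76/7 + 423.28ms (4/7)
11. 8465.608ms @ 80/7 + 423.28ms (4/7)

note 8 onset = 68/7b = 7195.767ms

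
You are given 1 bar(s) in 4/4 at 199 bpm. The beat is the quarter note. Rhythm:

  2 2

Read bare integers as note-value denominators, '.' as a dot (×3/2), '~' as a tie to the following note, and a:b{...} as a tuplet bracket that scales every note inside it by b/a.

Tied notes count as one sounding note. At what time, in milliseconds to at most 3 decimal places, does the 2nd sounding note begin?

1. 0.0ms @ 0 + 603.015ms (2)
2. 603.015ms @ 2 + 603.015ms (2)

note 2 onset = 2b = 603.015ms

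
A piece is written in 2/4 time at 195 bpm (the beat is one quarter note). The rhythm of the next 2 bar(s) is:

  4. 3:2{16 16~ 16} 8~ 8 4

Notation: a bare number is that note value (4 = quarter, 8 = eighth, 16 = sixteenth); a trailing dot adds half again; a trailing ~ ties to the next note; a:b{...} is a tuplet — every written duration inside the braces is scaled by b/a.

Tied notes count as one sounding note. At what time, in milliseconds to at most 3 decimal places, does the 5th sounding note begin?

note 5 onset = 3b = 923.077ms

1. 0.0ms @ 0 + 461.538ms (3/2)
2. 461.538ms @ 3/2 + 51.282ms (1/6)
3. 512.821ms @ 5/3 + 102.564ms (1/3)
4. 615.385ms @ 2 + 307.692ms (1)
5. 923.077ms @ 3 + 307.692ms (1)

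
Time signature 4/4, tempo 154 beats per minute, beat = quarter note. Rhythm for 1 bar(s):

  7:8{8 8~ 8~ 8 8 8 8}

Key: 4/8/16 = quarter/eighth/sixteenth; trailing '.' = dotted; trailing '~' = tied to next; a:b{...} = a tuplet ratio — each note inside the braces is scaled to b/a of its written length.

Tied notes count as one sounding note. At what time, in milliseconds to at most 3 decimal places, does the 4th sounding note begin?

1. 0.0ms @ 0 + 222.635ms (4/7)
2. 222.635ms @ 4/7 + 667.904ms (12/7)
3. 890.538ms @ 16/7 + 222.635ms (4/7)
4. 1113.173ms @ 20/7 + 222.635ms (4/7)
5. 1335.807ms @ 24/7 + 222.635ms (4/7)

note 4 onset = 20/7b = 1113.173ms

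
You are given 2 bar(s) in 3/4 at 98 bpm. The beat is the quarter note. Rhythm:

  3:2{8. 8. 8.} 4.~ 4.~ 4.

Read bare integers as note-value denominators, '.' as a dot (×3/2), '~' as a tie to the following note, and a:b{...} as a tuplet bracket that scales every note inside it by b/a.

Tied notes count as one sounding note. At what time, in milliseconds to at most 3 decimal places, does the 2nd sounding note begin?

1. 0.0ms @ 0 + 306.122ms (1/2)
2. 306.122ms @ 1/2 + 306.122ms (1/2)
3. 612.245ms @ 1 + 306.122ms (1/2)
4. 918.367ms @ 3/2 + 2755.102ms (9/2)

note 2 onset = 1/2b = 306.122ms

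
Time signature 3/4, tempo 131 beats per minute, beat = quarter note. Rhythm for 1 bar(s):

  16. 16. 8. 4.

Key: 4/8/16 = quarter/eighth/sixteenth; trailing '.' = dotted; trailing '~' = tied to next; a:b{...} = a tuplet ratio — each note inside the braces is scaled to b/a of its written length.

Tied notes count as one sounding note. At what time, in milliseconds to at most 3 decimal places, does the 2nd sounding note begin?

1. 0.0ms @ 0 + 171.756ms (3/8)
2. 171.756ms @ 3/8 + 171.756ms (3/8)
3. 343.511ms @ 3/4 + 343.511ms (3/4)
4. 687.023ms @ 3/2 + 687.023ms (3/2)

note 2 onset = 3/8b = 171.756ms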